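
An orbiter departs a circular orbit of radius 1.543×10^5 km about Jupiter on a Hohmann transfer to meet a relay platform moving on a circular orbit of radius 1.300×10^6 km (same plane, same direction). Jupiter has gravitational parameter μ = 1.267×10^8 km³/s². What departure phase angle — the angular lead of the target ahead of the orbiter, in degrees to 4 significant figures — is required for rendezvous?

The Hohmann ellipse has a_t = (r₁ + r₂)/2 = 7.2715×10^5 km.
Transfer time t = π√(a_t³/μ) = 1.7306×10^5 s.
Target angular speed ω₂ = √(μ/r₂³) = 7.5940×10^-6 rad/s.
Angle swept by the target during transfer: ω₂·t = 1.3142 rad = 75.30°.
The orbiter traverses 180° on the transfer ellipse, so the target must lead by 180° − 75.30° = 104.7°.

φ = 104.7°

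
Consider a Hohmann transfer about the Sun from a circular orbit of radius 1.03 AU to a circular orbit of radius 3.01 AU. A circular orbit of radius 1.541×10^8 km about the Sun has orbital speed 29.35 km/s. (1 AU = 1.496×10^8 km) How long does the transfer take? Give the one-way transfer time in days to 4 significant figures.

t = 524.3 days

From the circular-orbit relation v² = μ/r at r = 1.541×10^8 km: μ = v²r = (29.35)² × 1.541×10^8 = 1.32745×10^11 km³/s².
In km: r₁ = 1.03 × 1.496×10^8 = 1.54088×10^8 km; r₂ = 3.01 × 1.496×10^8 = 4.50296×10^8 km.
Transfer-ellipse semi-major axis a_t = (r₁ + r₂)/2 = (1.54088×10^8 + 4.50296×10^8)/2 = 3.02192×10^8 km.
By Kepler's third law the transfer-orbit period is T = 2π√(a_t³/μ), so t = T/2 = 4.530×10^7 s.
Converting: 4.530×10^7 s ÷ 86400 s/day = 524.3 days.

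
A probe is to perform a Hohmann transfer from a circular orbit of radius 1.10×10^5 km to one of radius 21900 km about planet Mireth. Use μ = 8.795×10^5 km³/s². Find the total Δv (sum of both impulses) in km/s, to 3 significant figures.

Transfer-ellipse semi-major axis a_t = (r₁ + r₂)/2 = (1.100×10^5 + 21900)/2 = 65950 km.
At r₁ the circular-orbit speed is v₁ = √(μ/r₁) = 2.8276 km/s.
On the transfer ellipse at r₁, vis-viva gives v_a = √[μ(2/r₁ − 1/a_t)] = 1.6294 km/s.
First burn Δv₁ = |v_a − v₁| = 1.198 km/s.
Circular speed at r₂: v₂ = √(μ/r₂) = 6.337 km/s.
Transfer-orbit speed at r₂: v_p = √[μ(2/r₂ − 1/a_t)] = 8.184 km/s.
Second burn Δv₂ = |v₂ − v_p| = 1.847 km/s.
Δv = Δv₁ + Δv₂ = 1.198 + 1.847 = 3.045 km/s.

Δv = 3.05 km/s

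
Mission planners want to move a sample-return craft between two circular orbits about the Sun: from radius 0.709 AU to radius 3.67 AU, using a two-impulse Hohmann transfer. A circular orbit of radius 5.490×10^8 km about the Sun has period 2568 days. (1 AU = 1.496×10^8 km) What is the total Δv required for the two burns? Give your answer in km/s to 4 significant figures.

From Kepler's third law T² = 4π²r³/μ at r = 5.490×10^8 km, T = 2568 days = 2568 × 86400 s = 2.218752×10^8 s: μ = 4π²r³/T² = 1.32696×10^11 km³/s².
In km: r₁ = 0.709 × 1.496×10^8 = 1.060664×10^8 km; r₂ = 3.67 × 1.496×10^8 = 5.49032×10^8 km.
Semi-major axis of the transfer orbit: a_t = (1.060664×10^8 + 5.49032×10^8)/2 = 3.275492×10^8 km.
At r₁ the circular-orbit speed is v₁ = √(μ/r₁) = 35.37 km/s.
On the transfer ellipse at r₁, vis-viva equation gives v_p = √[μ(2/r₁ − 1/a_t)] = 45.79 km/s.
First burn Δv₁ = |v_p − v₁| = 10.42 km/s.
At r₂, v₂ = √(μ/r₂) = 15.5464 km/s.
Transfer-orbit speed at r₂: v_a = √[μ(2/r₂ − 1/a_t)] = 8.84670 km/s.
Second burn Δv₂ = |v₂ − v_a| = 6.700 km/s.
Total Δv = Δv₁ + Δv₂ = 17.12 km/s.

Δv = 17.12 km/s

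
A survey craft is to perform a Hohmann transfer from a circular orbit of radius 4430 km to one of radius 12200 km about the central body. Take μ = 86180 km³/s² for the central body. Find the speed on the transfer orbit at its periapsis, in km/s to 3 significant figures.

v = 5.34 km/s

Semi-major axis of the transfer orbit: a_t = (4430 + 12200)/2 = 8315 km.
At periapsis, r = 4430 km.
Applying v² = μ(2/r − 1/a_t): v = 5.343 km/s.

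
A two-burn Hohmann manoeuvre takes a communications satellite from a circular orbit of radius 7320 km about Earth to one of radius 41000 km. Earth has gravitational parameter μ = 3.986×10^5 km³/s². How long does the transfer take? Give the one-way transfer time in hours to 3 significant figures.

The Hohmann ellipse has a_t = (r₁ + r₂)/2 = 24160 km.
Transfer time t = π√(a_t³/μ) = π√((24160)³ / 3.986×10^5) = 18690 s.
Converting: 18690 s ÷ 3600 s/hour = 5.19 hours.

t = 5.19 hours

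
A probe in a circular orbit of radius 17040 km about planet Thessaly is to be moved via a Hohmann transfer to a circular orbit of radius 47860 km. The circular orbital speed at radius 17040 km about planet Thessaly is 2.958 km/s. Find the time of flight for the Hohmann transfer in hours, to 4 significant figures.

t = 13.21 hours

From the circular-orbit relation v² = μ/r at r = 17040 km: μ = v²r = (2.958)² × 17040 = 1.49096×10^5 km³/s².
The Hohmann ellipse has a_t = (r₁ + r₂)/2 = 32450 km.
By Kepler's third law the transfer-orbit period is T = 2π√(a_t³/μ), so t = T/2 = 47560 s.
Converting: 47560 s ÷ 3600 s/hour = 13.21 hours.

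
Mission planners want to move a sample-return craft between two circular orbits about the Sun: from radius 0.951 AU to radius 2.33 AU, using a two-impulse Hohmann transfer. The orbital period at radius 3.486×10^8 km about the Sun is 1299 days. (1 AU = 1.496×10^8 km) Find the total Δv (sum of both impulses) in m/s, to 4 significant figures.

Δv = 10520 m/s

From Kepler's third law T² = 4π²r³/μ at r = 3.486×10^8 km, T = 1299 days = 1299 × 86400 s = 1.122336×10^8 s: μ = 4π²r³/T² = 1.32769×10^11 km³/s².
In km: r₁ = 0.951 × 1.496×10^8 = 1.422696×10^8 km; r₂ = 2.33 × 1.496×10^8 = 3.48568×10^8 km.
Transfer-ellipse semi-major axis a_t = (r₁ + r₂)/2 = (1.422696×10^8 + 3.48568×10^8)/2 = 2.454188×10^8 km.
Circular speed at r₁: v₁ = √(μ/r₁) = √(1.32769×10^11/1.422696×10^8) = 30.5486 km/s.
On the transfer ellipse at r₁, vis-viva gives v_p = √[μ(2/r₁ − 1/a_t)] = 36.4067 km/s.
First burn Δv₁ = |v_p − v₁| = 5.8581 km/s.
At r₂, v₂ = √(μ/r₂) = 19.517 km/s.
Transfer-orbit speed at r₂: v_a = √[μ(2/r₂ − 1/a_t)] = 14.860 km/s.
Second burn Δv₂ = |v₂ − v_a| = 4.6570 km/s.
Total Δv = Δv₁ + Δv₂ = 10.52 km/s.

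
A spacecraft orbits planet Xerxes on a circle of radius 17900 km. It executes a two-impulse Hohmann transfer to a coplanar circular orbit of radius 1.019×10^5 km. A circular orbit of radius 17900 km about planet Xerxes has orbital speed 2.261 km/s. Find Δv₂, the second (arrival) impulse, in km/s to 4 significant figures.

From the circular-orbit relation v² = μ/r at r = 17900 km: μ = v²r = (2.261)² × 17900 = 91507.0 km³/s².
Semi-major axis of the transfer orbit: a_t = (17900 + 1.019×10^5)/2 = 59900 km.
Circular speed at r = 1.019×10^5 km: v_c = √(μ/r) = 0.9476 km/s.
Vis-viva on the transfer ellipse at r = 1.019×10^5 km gives v_t = √[μ(2/r − 1/a_t)] = 0.5180 km/s.
Δv₂ = |v_t − v_c| = |0.5180 − 0.9476| = 0.4296 km/s.

Δv₂ = 0.4296 km/s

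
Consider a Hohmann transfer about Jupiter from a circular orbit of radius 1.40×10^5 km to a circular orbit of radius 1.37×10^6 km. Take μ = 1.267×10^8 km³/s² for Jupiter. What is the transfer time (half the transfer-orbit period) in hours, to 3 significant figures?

Semi-major axis of the transfer orbit: a_t = (1.400×10^5 + 1.370×10^6)/2 = 7.550×10^5 km.
By Kepler's third law the transfer-orbit period is T = 2π√(a_t³/μ), so t = T/2 = 1.831×10^5 s.
Converting: 1.831×10^5 s ÷ 3600 s/hour = 50.9 hours.

t = 50.9 hours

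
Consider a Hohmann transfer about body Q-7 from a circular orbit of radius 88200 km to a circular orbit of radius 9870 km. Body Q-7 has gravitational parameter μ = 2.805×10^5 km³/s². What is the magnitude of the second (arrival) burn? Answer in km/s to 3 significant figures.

The Hohmann ellipse has a_t = (r₁ + r₂)/2 = 49035 km.
On the circular orbit at r = 9870 km, v_c = √(μ/r) = 5.331 km/s.
Transfer-orbit speed at the same r (vis-viva, a = a_t): v_t = √[μ(2/r − 1/a_t)] = 7.150 km/s.
Δv₂ = |v_t − v_c| = |7.150 − 5.331| = 1.819 km/s.

Δv₂ = 1.82 km/s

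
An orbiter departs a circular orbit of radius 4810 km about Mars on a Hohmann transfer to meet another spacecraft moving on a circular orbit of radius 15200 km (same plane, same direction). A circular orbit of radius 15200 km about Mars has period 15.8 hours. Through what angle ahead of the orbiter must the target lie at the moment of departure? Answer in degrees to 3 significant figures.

From Kepler's third law T² = 4π²r³/μ at r = 15200 km, T = 15.8 hours = 15.8 × 3600 s = 56880 s: μ = 4π²r³/T² = 42852.0 km³/s².
Semi-major axis of the transfer orbit: a_t = (4810 + 15200)/2 = 10005 km.
Transfer time t = π√(a_t³/μ) = 15187.6 s.
The target's mean motion on its circular orbit is ω₂ = √(μ/r₂³) = 1.10464×10^-4 rad/s.
Angle swept by the target during transfer: ω₂·t = 1.67768 rad = 96.12°.
The orbiter traverses 180° on the transfer ellipse, so the target must lead by 180° − 96.12° = 83.9°.

φ = 83.9°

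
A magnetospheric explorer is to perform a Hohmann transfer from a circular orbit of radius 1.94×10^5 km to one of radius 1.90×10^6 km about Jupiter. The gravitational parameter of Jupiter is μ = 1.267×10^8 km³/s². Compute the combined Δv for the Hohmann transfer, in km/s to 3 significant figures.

Δv = 13.5 km/s

Semi-major axis of the transfer orbit: a_t = (1.940×10^5 + 1.900×10^6)/2 = 1.047×10^6 km.
At r₁ the circular-orbit speed is v₁ = √(μ/r₁) = 25.5557 km/s.
Transfer-orbit speed at r₁ (vis-viva equation): v_p = √[μ(2/r₁ − 1/a_t)] = 34.4263 km/s.
First burn Δv₁ = |v_p − v₁| = 8.871 km/s.
Circular speed at r₂: v₂ = √(μ/r₂) = 8.166 km/s.
Transfer-orbit speed at r₂: v_a = √[μ(2/r₂ − 1/a_t)] = 3.515 km/s.
Second burn Δv₂ = |v₂ − v_a| = 4.651 km/s.
Total Δv = Δv₁ + Δv₂ = 13.52 km/s.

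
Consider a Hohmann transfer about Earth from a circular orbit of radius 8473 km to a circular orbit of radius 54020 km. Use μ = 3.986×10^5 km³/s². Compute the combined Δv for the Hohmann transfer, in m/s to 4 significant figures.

Δv = 3461 m/s

The Hohmann ellipse has a_t = (r₁ + r₂)/2 = 31246.5 km.
At r₁ the circular-orbit speed is v₁ = √(μ/r₁) = 6.8588 km/s.
On the transfer ellipse at r₁, v² = μ(2/r − 1/a) gives v_p = √[μ(2/r₁ − 1/a_t)] = 9.0183 km/s.
First burn Δv₁ = |v_p − v₁| = 2.1595 km/s.
At r₂, v₂ = √(μ/r₂) = 2.7164 km/s.
Transfer-orbit speed at r₂: v_a = √[μ(2/r₂ − 1/a_t)] = 1.4145 km/s.
Second burn Δv₂ = |v₂ − v_a| = 1.3019 km/s.
Δv = Δv₁ + Δv₂ = 2.1595 + 1.3019 = 3.461 km/s.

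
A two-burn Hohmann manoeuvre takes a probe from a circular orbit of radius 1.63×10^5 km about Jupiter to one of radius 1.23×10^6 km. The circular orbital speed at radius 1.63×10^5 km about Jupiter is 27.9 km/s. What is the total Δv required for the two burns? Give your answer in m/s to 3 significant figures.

From the circular-orbit relation v² = μ/r at r = 1.63×10^5 km: μ = v²r = (27.9)² × 1.63×10^5 = 1.26881×10^8 km³/s².
Semi-major axis of the transfer orbit: a_t = (1.630×10^5 + 1.230×10^6)/2 = 6.965×10^5 km.
At r₁ the circular-orbit speed is v₁ = √(μ/r₁) = 27.900 km/s.
Transfer-orbit speed at r₁ (vis-viva equation): v_p = √[μ(2/r₁ − 1/a_t)] = 37.076 km/s.
First burn Δv₁ = |v_p − v₁| = 9.176 km/s.
At r₂, v₂ = √(μ/r₂) = 10.1565 km/s.
Transfer-orbit speed at r₂: v_a = √[μ(2/r₂ − 1/a_t)] = 4.91336 km/s.
Second burn Δv₂ = |v₂ − v_a| = 5.243 km/s.
Δv = Δv₁ + Δv₂ = 9.176 + 5.243 = 14.42 km/s.

Δv = 14400 m/s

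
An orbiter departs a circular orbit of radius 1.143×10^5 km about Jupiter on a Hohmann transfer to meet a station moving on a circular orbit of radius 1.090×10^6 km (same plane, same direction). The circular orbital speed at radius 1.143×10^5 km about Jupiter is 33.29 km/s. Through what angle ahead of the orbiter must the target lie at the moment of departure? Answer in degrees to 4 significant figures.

From the circular-orbit relation v² = μ/r at r = 1.143×10^5 km: μ = v²r = (33.29)² × 1.143×10^5 = 1.26670×10^8 km³/s².
The Hohmann ellipse has a_t = (r₁ + r₂)/2 = 6.0215×10^5 km.
Transfer time t = π√(a_t³/μ) = 1.304×10^5 s.
Target angular speed ω₂ = √(μ/r₂³) = 9.890×10^-6 rad/s.
Angle swept by the target during transfer: ω₂·t = 1.290 rad = 73.91°.
Arrival is 180° from departure on the ellipse, so φ = 180° − 73.91° = 106.1°.

φ = 106.1°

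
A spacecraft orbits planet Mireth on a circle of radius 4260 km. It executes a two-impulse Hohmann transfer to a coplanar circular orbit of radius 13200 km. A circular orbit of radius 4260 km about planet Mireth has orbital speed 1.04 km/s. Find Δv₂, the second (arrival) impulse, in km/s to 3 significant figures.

Δv₂ = 0.178 km/s

From the circular-orbit relation v² = μ/r at r = 4260 km: μ = v²r = (1.04)² × 4260 = 4607.62 km³/s².
Semi-major axis of the transfer orbit: a_t = (4260 + 13200)/2 = 8730 km.
Circular speed at r = 13200 km: v_c = √(μ/r) = 0.5908 km/s.
Vis-viva on the transfer ellipse at r = 13200 km gives v_t = √[μ(2/r − 1/a_t)] = 0.4127 km/s.
Δv₂ = |v_t − v_c| = |0.4127 − 0.5908| = 0.1781 km/s.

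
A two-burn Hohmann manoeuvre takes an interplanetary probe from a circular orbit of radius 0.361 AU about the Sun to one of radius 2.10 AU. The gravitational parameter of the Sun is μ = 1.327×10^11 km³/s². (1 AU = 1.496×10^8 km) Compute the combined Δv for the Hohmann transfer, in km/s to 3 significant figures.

Δv = 24.6 km/s

In km: r₁ = 0.361 × 1.496×10^8 = 5.40056×10^7 km; r₂ = 2.10 × 1.496×10^8 = 3.1416×10^8 km.
Semi-major axis of the transfer orbit: a_t = (5.40056×10^7 + 3.1416×10^8)/2 = 1.840828×10^8 km.
At r₁ the circular-orbit speed is v₁ = √(μ/r₁) = 49.57 km/s.
Transfer-orbit speed at r₁ (vis-viva): v_p = √[μ(2/r₁ − 1/a_t)] = 64.76 km/s.
First burn Δv₁ = |v_p − v₁| = 15.19 km/s.
At r₂, v₂ = √(μ/r₂) = 20.55 km/s.
Transfer-orbit speed at r₂: v_a = √[μ(2/r₂ − 1/a_t)] = 11.13 km/s.
Second burn Δv₂ = |v₂ − v_a| = 9.420 km/s.
Total Δv = Δv₁ + Δv₂ = 24.61 km/s.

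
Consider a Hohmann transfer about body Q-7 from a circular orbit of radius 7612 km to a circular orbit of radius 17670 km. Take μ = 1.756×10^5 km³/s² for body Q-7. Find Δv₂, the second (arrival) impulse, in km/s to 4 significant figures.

Δv₂ = 0.7062 km/s

The Hohmann ellipse has a_t = (r₁ + r₂)/2 = 12641 km.
On the circular orbit at r = 17670 km, v_c = √(μ/r) = 3.15242 km/s.
Vis-viva on the transfer ellipse at r = 17670 km gives v_t = √[μ(2/r − 1/a_t)] = 2.44626 km/s.
Δv₂ = |v_t − v_c| = |2.44626 − 3.15242| = 0.7062 km/s.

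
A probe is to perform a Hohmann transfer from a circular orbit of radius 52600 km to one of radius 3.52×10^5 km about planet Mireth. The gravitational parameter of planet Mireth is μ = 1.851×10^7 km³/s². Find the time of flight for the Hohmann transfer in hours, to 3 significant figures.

Transfer-ellipse semi-major axis a_t = (r₁ + r₂)/2 = (52600 + 3.520×10^5)/2 = 2.023×10^5 km.
Half the transfer-orbit period gives t = π√(a_t³/μ) = 66440 s.
Converting: 66440 s ÷ 3600 s/hour = 18.5 hours.

t = 18.5 hours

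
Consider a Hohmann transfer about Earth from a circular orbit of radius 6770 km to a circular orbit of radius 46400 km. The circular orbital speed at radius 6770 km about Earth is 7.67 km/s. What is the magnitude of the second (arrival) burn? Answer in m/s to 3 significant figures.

Δv₂ = 1450 m/s

From the circular-orbit relation v² = μ/r at r = 6770 km: μ = v²r = (7.67)² × 6770 = 3.98272×10^5 km³/s².
The Hohmann ellipse has a_t = (r₁ + r₂)/2 = 26585 km.
Circular speed at r = 46400 km: v_c = √(μ/r) = 2.9298 km/s.
Vis-viva on the transfer ellipse at r = 46400 km gives v_t = √[μ(2/r − 1/a_t)] = 1.4785 km/s.
Δv₂ = |v_t − v_c| = |1.4785 − 2.9298| = 1.451 km/s.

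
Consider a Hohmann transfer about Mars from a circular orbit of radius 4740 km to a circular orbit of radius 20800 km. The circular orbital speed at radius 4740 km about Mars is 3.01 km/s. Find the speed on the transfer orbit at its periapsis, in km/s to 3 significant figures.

From the circular-orbit relation v² = μ/r at r = 4740 km: μ = v²r = (3.01)² × 4740 = 42944.9 km³/s².
The Hohmann ellipse has a_t = (r₁ + r₂)/2 = 12770 km.
The periapsis of the transfer ellipse is at r = 4740 km.
Applying v² = μ(2/r − 1/a_t): v = 3.842 km/s.

v = 3.84 km/s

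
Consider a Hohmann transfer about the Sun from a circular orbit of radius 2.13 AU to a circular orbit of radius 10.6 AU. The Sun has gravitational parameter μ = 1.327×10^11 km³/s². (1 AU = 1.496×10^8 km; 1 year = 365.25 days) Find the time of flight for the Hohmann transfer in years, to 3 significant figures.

In km: r₁ = 2.13 × 1.496×10^8 = 3.18648×10^8 km; r₂ = 10.6 × 1.496×10^8 = 1.58576×10^9 km.
Semi-major axis of the transfer orbit: a_t = (3.18648×10^8 + 1.58576×10^9)/2 = 9.52204×10^8 km.
By Kepler's third law the transfer-orbit period is T = 2π√(a_t³/μ), so t = T/2 = 2.534×10^8 s.
Converting: 2.534×10^8 s ÷ 3.15576×10^7 s/year (365.25 × 86400) = 8.03 years.

t = 8.03 years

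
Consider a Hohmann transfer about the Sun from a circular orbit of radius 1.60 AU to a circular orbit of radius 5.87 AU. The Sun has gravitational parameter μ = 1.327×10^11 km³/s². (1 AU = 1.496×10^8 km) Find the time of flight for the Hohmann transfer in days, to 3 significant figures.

In km: r₁ = 1.60 × 1.496×10^8 = 2.3936×10^8 km; r₂ = 5.87 × 1.496×10^8 = 8.78152×10^8 km.
Transfer-ellipse semi-major axis a_t = (r₁ + r₂)/2 = (2.3936×10^8 + 8.78152×10^8)/2 = 5.58756×10^8 km.
By Kepler's third law the transfer-orbit period is T = 2π√(a_t³/μ), so t = T/2 = 1.139×10^8 s.
Converting: 1.139×10^8 s ÷ 86400 s/day = 1320 days.

t = 1320 days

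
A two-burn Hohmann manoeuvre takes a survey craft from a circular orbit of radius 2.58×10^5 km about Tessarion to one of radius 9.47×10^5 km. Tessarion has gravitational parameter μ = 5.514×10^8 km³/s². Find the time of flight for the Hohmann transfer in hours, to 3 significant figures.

t = 17.4 hours

The Hohmann ellipse has a_t = (r₁ + r₂)/2 = 6.025×10^5 km.
Transfer time t = π√(a_t³/μ) = π√((6.025×10^5)³ / 5.514×10^8) = 62570 s.
Converting: 62570 s ÷ 3600 s/hour = 17.4 hours.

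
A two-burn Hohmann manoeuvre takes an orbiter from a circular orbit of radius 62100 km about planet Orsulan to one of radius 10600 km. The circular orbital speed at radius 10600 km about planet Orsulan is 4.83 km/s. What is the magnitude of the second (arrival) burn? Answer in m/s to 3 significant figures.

From the circular-orbit relation v² = μ/r at r = 10600 km: μ = v²r = (4.83)² × 10600 = 2.47286×10^5 km³/s².
The Hohmann ellipse has a_t = (r₁ + r₂)/2 = 36350 km.
Circular speed at r = 10600 km: v_c = √(μ/r) = 4.830 km/s.
Vis-viva on the transfer ellipse at r = 10600 km gives v_t = √[μ(2/r − 1/a_t)] = 6.313 km/s.
Δv₂ = |v_t − v_c| = |6.313 − 4.830| = 1.483 km/s.

Δv₂ = 1480 m/s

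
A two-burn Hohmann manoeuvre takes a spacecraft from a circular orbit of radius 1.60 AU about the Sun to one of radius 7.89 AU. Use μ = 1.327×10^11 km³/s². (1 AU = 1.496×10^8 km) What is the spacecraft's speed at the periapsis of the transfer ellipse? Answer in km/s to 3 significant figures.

v = 30.4 km/s

In km: r₁ = 1.60 × 1.496×10^8 = 2.3936×10^8 km; r₂ = 7.89 × 1.496×10^8 = 1.180344×10^9 km.
The Hohmann ellipse has a_t = (r₁ + r₂)/2 = 7.09852×10^8 km.
At periapsis, r = 2.3936×10^8 km.
Applying v² = μ(2/r − 1/a_t): v = 30.36 km/s.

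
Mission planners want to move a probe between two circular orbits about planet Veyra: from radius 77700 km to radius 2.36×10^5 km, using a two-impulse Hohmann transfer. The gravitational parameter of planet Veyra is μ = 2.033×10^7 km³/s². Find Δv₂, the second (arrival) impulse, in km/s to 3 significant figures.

Transfer-ellipse semi-major axis a_t = (r₁ + r₂)/2 = (77700 + 2.360×10^5)/2 = 1.5685×10^5 km.
On the circular orbit at r = 2.360×10^5 km, v_c = √(μ/r) = 9.2814 km/s.
Transfer-orbit speed at the same r (vis-viva, a = a_t): v_t = √[μ(2/r − 1/a_t)] = 6.5325 km/s.
Δv₂ = |v_t − v_c| = |6.5325 − 9.2814| = 2.749 km/s.

Δv₂ = 2.75 km/s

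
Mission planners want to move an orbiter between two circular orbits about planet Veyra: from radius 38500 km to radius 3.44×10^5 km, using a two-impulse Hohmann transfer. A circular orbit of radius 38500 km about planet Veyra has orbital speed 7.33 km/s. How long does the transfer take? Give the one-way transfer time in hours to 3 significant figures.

t = 50.7 hours

From the circular-orbit relation v² = μ/r at r = 38500 km: μ = v²r = (7.33)² × 38500 = 2.06856×10^6 km³/s².
Transfer-ellipse semi-major axis a_t = (r₁ + r₂)/2 = (38500 + 3.440×10^5)/2 = 1.9125×10^5 km.
By Kepler's third law the transfer-orbit period is T = 2π√(a_t³/μ), so t = T/2 = 1.8269×10^5 s.
Converting: 1.8269×10^5 s ÷ 3600 s/hour = 50.7 hours.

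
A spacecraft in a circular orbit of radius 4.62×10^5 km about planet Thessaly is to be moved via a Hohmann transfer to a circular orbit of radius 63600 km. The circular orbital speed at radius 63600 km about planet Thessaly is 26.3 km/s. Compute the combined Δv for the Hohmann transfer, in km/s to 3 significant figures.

From the circular-orbit relation v² = μ/r at r = 63600 km: μ = v²r = (26.3)² × 63600 = 4.39915×10^7 km³/s².
The Hohmann ellipse has a_t = (r₁ + r₂)/2 = 2.628×10^5 km.
Circular speed at r₁: v₁ = √(μ/r₁) = √(4.39915×10^7/4.620×10^5) = 9.758 km/s.
Transfer-orbit speed at r₁ (v² = μ(2/r − 1/a)): v_a = √[μ(2/r₁ − 1/a_t)] = 4.800 km/s.
First burn Δv₁ = |v_a − v₁| = 4.958 km/s.
Circular speed at r₂: v₂ = √(μ/r₂) = 26.300 km/s.
Transfer-orbit speed at r₂: v_p = √[μ(2/r₂ − 1/a_t)] = 34.871 km/s.
Second burn Δv₂ = |v₂ − v_p| = 8.571 km/s.
Δv = Δv₁ + Δv₂ = 4.958 + 8.571 = 13.53 km/s.

Δv = 13.5 km/s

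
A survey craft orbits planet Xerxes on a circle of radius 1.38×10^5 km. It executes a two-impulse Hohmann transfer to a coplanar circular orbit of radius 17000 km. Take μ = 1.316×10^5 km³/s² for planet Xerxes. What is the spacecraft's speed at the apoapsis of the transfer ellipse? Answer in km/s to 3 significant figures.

v = 0.457 km/s

Transfer-ellipse semi-major axis a_t = (r₁ + r₂)/2 = (1.380×10^5 + 17000)/2 = 77500 km.
The apoapsis of the transfer ellipse is at r = 1.380×10^5 km.
From the vis-viva equation, v = √[μ(2/r − 1/a_t)] = 0.4574 km/s.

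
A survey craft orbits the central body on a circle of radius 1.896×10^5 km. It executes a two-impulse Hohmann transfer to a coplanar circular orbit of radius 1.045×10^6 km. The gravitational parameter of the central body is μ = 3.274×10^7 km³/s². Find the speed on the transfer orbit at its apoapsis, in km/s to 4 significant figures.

v = 3.102 km/s

The Hohmann ellipse has a_t = (r₁ + r₂)/2 = 6.173×10^5 km.
The apoapsis of the transfer ellipse is at r = 1.045×10^6 km.
Vis-viva: v = √[μ(2/r − 1/a_t)] = √[3.274×10^7 × (2/1.045×10^6 − 1/6.173×10^5)] = 3.102 km/s.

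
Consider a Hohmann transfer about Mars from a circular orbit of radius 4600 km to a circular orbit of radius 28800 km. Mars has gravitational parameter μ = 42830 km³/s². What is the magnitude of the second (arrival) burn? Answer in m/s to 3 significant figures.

Δv₂ = 579 m/s

Semi-major axis of the transfer orbit: a_t = (4600 + 28800)/2 = 16700 km.
Circular speed at r = 28800 km: v_c = √(μ/r) = 1.2195 km/s.
Transfer-orbit speed at the same r (vis-viva, a = a_t): v_t = √[μ(2/r − 1/a_t)] = 0.64003 km/s.
Δv₂ = |v_t − v_c| = |0.64003 − 1.2195| = 0.5795 km/s.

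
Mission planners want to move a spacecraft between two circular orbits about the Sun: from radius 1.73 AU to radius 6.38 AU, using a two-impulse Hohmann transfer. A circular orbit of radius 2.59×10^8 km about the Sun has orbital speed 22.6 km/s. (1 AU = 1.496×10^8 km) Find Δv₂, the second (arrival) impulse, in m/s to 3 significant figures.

From the circular-orbit relation v² = μ/r at r = 2.59×10^8 km: μ = v²r = (22.6)² × 2.59×10^8 = 1.32287×10^11 km³/s².
In km: r₁ = 1.73 × 1.496×10^8 = 2.58808×10^8 km; r₂ = 6.38 × 1.496×10^8 = 9.54448×10^8 km.
Transfer-ellipse semi-major axis a_t = (r₁ + r₂)/2 = (2.58808×10^8 + 9.54448×10^8)/2 = 6.06628×10^8 km.
On the circular orbit at r = 9.54448×10^8 km, v_c = √(μ/r) = 11.773 km/s.
Transfer-orbit speed at the same r (vis-viva, a = a_t): v_t = √[μ(2/r − 1/a_t)] = 7.6897 km/s.
Δv₂ = |v_t − v_c| = |7.6897 − 11.773| = 4.083 km/s.

Δv₂ = 4080 m/s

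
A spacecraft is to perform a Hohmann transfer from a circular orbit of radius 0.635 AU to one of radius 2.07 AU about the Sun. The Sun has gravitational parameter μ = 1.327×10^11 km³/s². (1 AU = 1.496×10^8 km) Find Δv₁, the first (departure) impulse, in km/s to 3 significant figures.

In km: r₁ = 0.635 × 1.496×10^8 = 9.4996×10^7 km; r₂ = 2.07 × 1.496×10^8 = 3.09672×10^8 km.
The Hohmann ellipse has a_t = (r₁ + r₂)/2 = 2.02334×10^8 km.
On the circular orbit at r = 9.4996×10^7 km, v_c = √(μ/r) = 37.375 km/s.
Vis-viva on the transfer ellipse at r = 9.4996×10^7 km gives v_t = √[μ(2/r − 1/a_t)] = 46.238 km/s.
Δv₁ = |v_t − v_c| = |46.238 − 37.375| = 8.863 km/s.

Δv₁ = 8.86 km/s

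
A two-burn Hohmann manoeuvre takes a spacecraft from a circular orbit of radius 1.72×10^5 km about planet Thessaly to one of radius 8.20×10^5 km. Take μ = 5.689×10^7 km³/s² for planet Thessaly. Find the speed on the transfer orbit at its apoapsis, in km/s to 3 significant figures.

The Hohmann ellipse has a_t = (r₁ + r₂)/2 = 4.960×10^5 km.
At apoapsis, r = 8.200×10^5 km.
Applying v² = μ(2/r − 1/a_t): v = 4.905 km/s.

v = 4.90 km/s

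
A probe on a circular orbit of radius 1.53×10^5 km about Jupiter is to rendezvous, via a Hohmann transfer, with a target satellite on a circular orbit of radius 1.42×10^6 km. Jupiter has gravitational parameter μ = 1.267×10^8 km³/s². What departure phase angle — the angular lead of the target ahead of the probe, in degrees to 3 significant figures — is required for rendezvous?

φ = 106°

Semi-major axis of the transfer orbit: a_t = (1.530×10^5 + 1.420×10^6)/2 = 7.865×10^5 km.
The half-period of the transfer ellipse is t = π√(a_t³/μ) = 1.947×10^5 s.
The target's mean motion on its circular orbit is ω₂ = √(μ/r₂³) = 6.652×10^-6 rad/s.
Angle swept by the target during transfer: ω₂·t = 1.295 rad = 74.20°.
Arrival is 180° from departure on the ellipse, so φ = 180° − 74.20° = 106°.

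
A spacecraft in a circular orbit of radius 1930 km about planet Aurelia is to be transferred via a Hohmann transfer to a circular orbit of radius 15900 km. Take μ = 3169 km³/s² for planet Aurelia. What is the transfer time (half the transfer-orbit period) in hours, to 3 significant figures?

t = 13.0 hours

Transfer-ellipse semi-major axis a_t = (r₁ + r₂)/2 = (1930 + 15900)/2 = 8915 km.
By Kepler's third law the transfer-orbit period is T = 2π√(a_t³/μ), so t = T/2 = 46975 s.
Converting: 46975 s ÷ 3600 s/hour = 13.0 hours.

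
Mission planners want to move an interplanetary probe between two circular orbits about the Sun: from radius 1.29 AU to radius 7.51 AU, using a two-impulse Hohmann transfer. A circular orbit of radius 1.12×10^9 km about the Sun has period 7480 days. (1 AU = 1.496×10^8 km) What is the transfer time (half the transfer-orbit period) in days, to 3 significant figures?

t = 1690 days

From Kepler's third law T² = 4π²r³/μ at r = 1.12×10^9 km, T = 7480 days = 7480 × 86400 s = 6.46272×10^8 s: μ = 4π²r³/T² = 1.32795×10^11 km³/s².
In km: r₁ = 1.29 × 1.496×10^8 = 1.92984×10^8 km; r₂ = 7.51 × 1.496×10^8 = 1.123496×10^9 km.
Semi-major axis of the transfer orbit: a_t = (1.92984×10^8 + 1.123496×10^9)/2 = 6.5824×10^8 km.
By Kepler's third law the transfer-orbit period is T = 2π√(a_t³/μ), so t = T/2 = 1.456×10^8 s.
Converting: 1.456×10^8 s ÷ 86400 s/day = 1690 days.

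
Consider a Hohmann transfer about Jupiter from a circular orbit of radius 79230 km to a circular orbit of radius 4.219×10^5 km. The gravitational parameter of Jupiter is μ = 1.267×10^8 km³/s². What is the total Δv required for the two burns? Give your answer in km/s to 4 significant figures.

Δv = 19.49 km/s

The Hohmann ellipse has a_t = (r₁ + r₂)/2 = 2.50565×10^5 km.
Circular speed at r₁: v₁ = √(μ/r₁) = √(1.267×10^8/79230) = 39.9893 km/s.
On the transfer ellipse at r₁, v² = μ(2/r − 1/a) gives v_p = √[μ(2/r₁ − 1/a_t)] = 51.8905 km/s.
First burn Δv₁ = |v_p − v₁| = 11.901 km/s.
Circular speed at r₂: v₂ = √(μ/r₂) = 17.3294 km/s.
Transfer-orbit speed at r₂: v_a = √[μ(2/r₂ − 1/a_t)] = 9.74469 km/s.
Second burn Δv₂ = |v₂ − v_a| = 7.5847 km/s.
Total Δv = Δv₁ + Δv₂ = 19.49 km/s.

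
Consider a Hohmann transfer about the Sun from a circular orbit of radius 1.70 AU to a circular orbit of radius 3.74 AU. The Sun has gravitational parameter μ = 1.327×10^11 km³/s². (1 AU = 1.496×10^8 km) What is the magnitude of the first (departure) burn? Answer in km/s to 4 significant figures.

Δv₁ = 3.943 km/s

In km: r₁ = 1.70 × 1.496×10^8 = 2.5432×10^8 km; r₂ = 3.74 × 1.496×10^8 = 5.59504×10^8 km.
Semi-major axis of the transfer orbit: a_t = (2.5432×10^8 + 5.59504×10^8)/2 = 4.06912×10^8 km.
Circular speed at r = 2.5432×10^8 km: v_c = √(μ/r) = 22.8426 km/s.
Vis-viva on the transfer ellipse at r = 2.5432×10^8 km gives v_t = √[μ(2/r − 1/a_t)] = 26.7853 km/s.
Δv₁ = |v_t − v_c| = |26.7853 − 22.8426| = 3.943 km/s.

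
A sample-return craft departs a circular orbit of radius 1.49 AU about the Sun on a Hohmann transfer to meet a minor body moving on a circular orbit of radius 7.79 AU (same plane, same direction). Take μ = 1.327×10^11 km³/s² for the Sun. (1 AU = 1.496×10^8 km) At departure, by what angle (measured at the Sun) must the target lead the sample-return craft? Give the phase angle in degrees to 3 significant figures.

φ = 97.3°

In km: r₁ = 1.49 × 1.496×10^8 = 2.22904×10^8 km; r₂ = 7.79 × 1.496×10^8 = 1.165384×10^9 km.
Semi-major axis of the transfer orbit: a_t = (2.22904×10^8 + 1.165384×10^9)/2 = 6.94144×10^8 km.
Transfer time t = π√(a_t³/μ) = 1.5772×10^8 s.
Target angular speed ω₂ = √(μ/r₂³) = 9.1566×10^-9 rad/s.
Angle swept by the target during transfer: ω₂·t = 1.44418 rad = 82.745°.
Arrival is 180° from departure on the ellipse, so φ = 180° − 82.745° = 97.3°.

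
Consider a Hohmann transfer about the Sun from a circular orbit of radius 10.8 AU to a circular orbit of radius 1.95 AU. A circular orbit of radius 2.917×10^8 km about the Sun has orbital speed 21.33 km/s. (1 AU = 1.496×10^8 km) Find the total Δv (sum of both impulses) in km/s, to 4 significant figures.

Δv = 10.48 km/s

From the circular-orbit relation v² = μ/r at r = 2.917×10^8 km: μ = v²r = (21.33)² × 2.917×10^8 = 1.32714×10^11 km³/s².
In km: r₁ = 10.8 × 1.496×10^8 = 1.61568×10^9 km; r₂ = 1.95 × 1.496×10^8 = 2.9172×10^8 km.
Semi-major axis of the transfer orbit: a_t = (1.61568×10^9 + 2.9172×10^8)/2 = 9.537×10^8 km.
At r₁ the circular-orbit speed is v₁ = √(μ/r₁) = 9.0632 km/s.
Transfer-orbit speed at r₁ (vis-viva equation): v_a = √[μ(2/r₁ − 1/a_t)] = 5.0125 km/s.
First burn Δv₁ = |v_a − v₁| = 4.051 km/s.
At r₂, v₂ = √(μ/r₂) = 21.329 km/s.
Transfer-orbit speed at r₂: v_p = √[μ(2/r₂ − 1/a_t)] = 27.762 km/s.
Second burn Δv₂ = |v₂ − v_p| = 6.433 km/s.
Total Δv = Δv₁ + Δv₂ = 10.48 km/s.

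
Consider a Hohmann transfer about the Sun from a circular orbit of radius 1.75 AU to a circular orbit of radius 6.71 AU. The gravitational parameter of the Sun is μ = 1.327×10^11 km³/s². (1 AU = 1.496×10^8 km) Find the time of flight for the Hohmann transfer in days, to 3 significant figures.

In km: r₁ = 1.75 × 1.496×10^8 = 2.618×10^8 km; r₂ = 6.71 × 1.496×10^8 = 1.003816×10^9 km.
Transfer-ellipse semi-major axis a_t = (r₁ + r₂)/2 = (2.618×10^8 + 1.003816×10^9)/2 = 6.32808×10^8 km.
Transfer time t = π√(a_t³/μ) = π√((6.32808×10^8)³ / 1.327×10^11) = 1.373×10^8 s.
Converting: 1.373×10^8 s ÷ 86400 s/day = 1590 days.

t = 1590 days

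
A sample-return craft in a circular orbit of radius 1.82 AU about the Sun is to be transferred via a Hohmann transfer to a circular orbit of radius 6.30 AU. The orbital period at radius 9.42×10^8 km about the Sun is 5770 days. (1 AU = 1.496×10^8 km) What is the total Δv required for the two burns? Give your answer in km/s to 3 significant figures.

From Kepler's third law T² = 4π²r³/μ at r = 9.42×10^8 km, T = 5770 days = 5770 × 86400 s = 4.98528×10^8 s: μ = 4π²r³/T² = 1.32780×10^11 km³/s².
In km: r₁ = 1.82 × 1.496×10^8 = 2.72272×10^8 km; r₂ = 6.30 × 1.496×10^8 = 9.4248×10^8 km.
Transfer-ellipse semi-major axis a_t = (r₁ + r₂)/2 = (2.72272×10^8 + 9.4248×10^8)/2 = 6.07376×10^8 km.
Circular speed at r₁: v₁ = √(μ/r₁) = √(1.32780×10^11/2.72272×10^8) = 22.08336 km/s.
Transfer-orbit speed at r₁ (vis-viva): v_p = √[μ(2/r₁ − 1/a_t)] = 27.50885 km/s.
First burn Δv₁ = |v_p − v₁| = 5.4255 km/s.
Circular speed at r₂: v₂ = √(μ/r₂) = 11.86945 km/s.
Transfer-orbit speed at r₂: v_a = √[μ(2/r₂ − 1/a_t)] = 7.947001 km/s.
Second burn Δv₂ = |v₂ − v_a| = 3.9224 km/s.
Total Δv = Δv₁ + Δv₂ = 9.348 km/s.

Δv = 9.35 km/s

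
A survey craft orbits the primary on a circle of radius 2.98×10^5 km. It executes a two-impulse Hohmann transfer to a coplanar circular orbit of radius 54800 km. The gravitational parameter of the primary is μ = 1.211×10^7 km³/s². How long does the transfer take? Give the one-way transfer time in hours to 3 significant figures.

Transfer-ellipse semi-major axis a_t = (r₁ + r₂)/2 = (2.980×10^5 + 54800)/2 = 1.764×10^5 km.
By Kepler's third law the transfer-orbit period is T = 2π√(a_t³/μ), so t = T/2 = 66880 s.
Converting: 66880 s ÷ 3600 s/hour = 18.6 hours.

t = 18.6 hours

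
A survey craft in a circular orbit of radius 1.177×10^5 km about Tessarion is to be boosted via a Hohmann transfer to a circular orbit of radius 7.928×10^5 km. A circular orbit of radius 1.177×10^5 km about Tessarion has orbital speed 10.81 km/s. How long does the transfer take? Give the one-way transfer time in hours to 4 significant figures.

t = 72.28 hours

From the circular-orbit relation v² = μ/r at r = 1.177×10^5 km: μ = v²r = (10.81)² × 1.177×10^5 = 1.37540×10^7 km³/s².
The Hohmann ellipse has a_t = (r₁ + r₂)/2 = 4.5525×10^5 km.
By Kepler's third law the transfer-orbit period is T = 2π√(a_t³/μ), so t = T/2 = 2.602×10^5 s.
Converting: 2.602×10^5 s ÷ 3600 s/hour = 72.28 hours.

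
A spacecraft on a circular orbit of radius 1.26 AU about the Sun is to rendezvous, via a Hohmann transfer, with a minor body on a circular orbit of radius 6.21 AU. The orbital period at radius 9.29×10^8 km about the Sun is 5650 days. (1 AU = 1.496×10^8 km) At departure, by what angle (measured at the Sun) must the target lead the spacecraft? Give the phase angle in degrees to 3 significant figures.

From Kepler's third law T² = 4π²r³/μ at r = 9.29×10^8 km, T = 5650 days = 5650 × 86400 s = 4.8816×10^8 s: μ = 4π²r³/T² = 1.32826×10^11 km³/s².
In km: r₁ = 1.26 × 1.496×10^8 = 1.88496×10^8 km; r₂ = 6.21 × 1.496×10^8 = 9.29016×10^8 km.
Transfer-ellipse semi-major axis a_t = (r₁ + r₂)/2 = (1.88496×10^8 + 9.29016×10^8)/2 = 5.58756×10^8 km.
Transfer time t = π√(a_t³/μ) = 1.1385×10^8 s.
The target's mean motion on its circular orbit is ω₂ = √(μ/r₂³) = 1.2871×10^-8 rad/s.
Angle swept by the target during transfer: ω₂·t = 1.4654 rad = 83.96°.
Arrival is 180° from departure on the ellipse, so φ = 180° − 83.96° = 96.0°.

φ = 96.0°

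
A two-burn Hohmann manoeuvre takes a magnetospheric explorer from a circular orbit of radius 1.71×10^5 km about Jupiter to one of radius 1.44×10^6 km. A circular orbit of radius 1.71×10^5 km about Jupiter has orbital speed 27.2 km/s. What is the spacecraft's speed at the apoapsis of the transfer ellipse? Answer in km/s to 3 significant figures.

From the circular-orbit relation v² = μ/r at r = 1.71×10^5 km: μ = v²r = (27.2)² × 1.71×10^5 = 1.26513×10^8 km³/s².
The Hohmann ellipse has a_t = (r₁ + r₂)/2 = 8.055×10^5 km.
At apoapsis, r = 1.440×10^6 km.
Vis-viva: v = √[μ(2/r − 1/a_t)] = √[1.26513×10^8 × (2/1.440×10^6 − 1/8.055×10^5)] = 4.319 km/s.

v = 4.32 km/s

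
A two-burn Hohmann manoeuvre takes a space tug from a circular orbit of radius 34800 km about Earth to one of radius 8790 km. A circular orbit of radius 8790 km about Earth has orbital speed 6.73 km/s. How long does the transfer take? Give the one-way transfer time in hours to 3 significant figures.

From the circular-orbit relation v² = μ/r at r = 8790 km: μ = v²r = (6.73)² × 8790 = 3.98125×10^5 km³/s².
Semi-major axis of the transfer orbit: a_t = (34800 + 8790)/2 = 21795 km.
Half the transfer-orbit period gives t = π√(a_t³/μ) = 16020 s.
Converting: 16020 s ÷ 3600 s/hour = 4.45 hours.

t = 4.45 hours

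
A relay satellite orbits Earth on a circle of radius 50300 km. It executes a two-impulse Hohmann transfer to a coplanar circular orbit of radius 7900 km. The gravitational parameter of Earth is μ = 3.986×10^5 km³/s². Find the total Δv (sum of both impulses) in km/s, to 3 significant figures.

The Hohmann ellipse has a_t = (r₁ + r₂)/2 = 29100 km.
Circular speed at r₁: v₁ = √(μ/r₁) = √(3.986×10^5/50300) = 2.815 km/s.
On the transfer ellipse at r₁, vis-viva equation gives v_a = √[μ(2/r₁ − 1/a_t)] = 1.467 km/s.
First burn Δv₁ = |v_a − v₁| = 1.348 km/s.
At r₂, v₂ = √(μ/r₂) = 7.103 km/s.
Transfer-orbit speed at r₂: v_p = √[μ(2/r₂ − 1/a_t)] = 9.339 km/s.
Second burn Δv₂ = |v₂ − v_p| = 2.236 km/s.
Total Δv = Δv₁ + Δv₂ = 3.584 km/s.

Δv = 3.58 km/s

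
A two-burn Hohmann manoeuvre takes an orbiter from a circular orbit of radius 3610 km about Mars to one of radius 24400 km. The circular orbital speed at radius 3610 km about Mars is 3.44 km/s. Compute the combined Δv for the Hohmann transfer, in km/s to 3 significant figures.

From the circular-orbit relation v² = μ/r at r = 3610 km: μ = v²r = (3.44)² × 3610 = 42719.3 km³/s².
The Hohmann ellipse has a_t = (r₁ + r₂)/2 = 14005 km.
Circular speed at r₁: v₁ = √(μ/r₁) = √(42719.3/3610) = 3.440 km/s.
On the transfer ellipse at r₁, vis-viva equation gives v_p = √[μ(2/r₁ − 1/a_t)] = 4.541 km/s.
First burn Δv₁ = |v_p − v₁| = 1.101 km/s.
At r₂, v₂ = √(μ/r₂) = 1.3232 km/s.
Transfer-orbit speed at r₂: v_a = √[μ(2/r₂ − 1/a_t)] = 0.67178 km/s.
Second burn Δv₂ = |v₂ − v_a| = 0.6514 km/s.
Δv = Δv₁ + Δv₂ = 1.101 + 0.6514 = 1.752 km/s.

Δv = 1.75 km/s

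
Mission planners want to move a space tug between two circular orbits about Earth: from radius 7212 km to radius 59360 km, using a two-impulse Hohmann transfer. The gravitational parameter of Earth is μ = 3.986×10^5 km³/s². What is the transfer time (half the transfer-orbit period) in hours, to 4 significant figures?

The Hohmann ellipse has a_t = (r₁ + r₂)/2 = 33286 km.
By Kepler's third law the transfer-orbit period is T = 2π√(a_t³/μ), so t = T/2 = 30220 s.
Converting: 30220 s ÷ 3600 s/hour = 8.394 hours.

t = 8.394 hours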